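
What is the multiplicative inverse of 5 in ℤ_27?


Use the extended Euclidean algorithm to write 1 = 5·s + 27·t; then s mod 27 is the inverse.
Euclidean algorithm:
  5 = 0·27 + 5
  27 = 5·5 + 2
  5 = 2·2 + 1
  2 = 2·1 + 0
gcd(5,27) = 1
Back-substitution gives: 5·(11) + 27·(-2) = 1
So 5⁻¹ ≡ 11 ≡ 11 (mod 27)
Check: 5 × 11 = 55 ≡ 1 (mod 27) ✓

5⁻¹ ≡ 11 (mod 27)


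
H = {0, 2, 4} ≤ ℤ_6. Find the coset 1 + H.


1 + H = {1 + h (mod 6) : h ∈ H}
1+0=1, 1+2=3, 1+4=5

1 + H = {1, 3, 5}


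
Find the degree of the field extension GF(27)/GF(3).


GF(27) = GF(3^3), so the extension degree is 3

[GF(27)/GF(3)] = 3


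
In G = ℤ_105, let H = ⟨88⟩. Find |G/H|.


|⟨88⟩| = n / gcd(88, 105) = 105 / 1 = 105
H is normal (ℤ_105 is abelian).
|G/H| = |G| / |H| = 105 / 105 = 1

|G/H| = 1


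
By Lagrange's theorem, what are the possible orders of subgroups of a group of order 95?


Lagrange's theorem: |H| divides |G|
|G| = 95
Divisors of 95: 1, 5, 19, 95

Possible subgroup orders: {1, 5, 19, 95}


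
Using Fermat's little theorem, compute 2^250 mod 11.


Fermat's little theorem: if p is prime and gcd(a,p)=1, then a^(p-1) ≡ 1 (mod p)
p = 11 is prime, gcd(2,11) = 1
Reduce exponent: 250 mod 10 = 0
So 2^250 ≡ 2^0 (mod 11)
2^0 = 1

2^250 ≡ 1 (mod 11)


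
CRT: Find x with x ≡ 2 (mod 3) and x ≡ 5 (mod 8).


m₁ = 3, m₂ = 8, gcd = 1, so CRT applies. M = m₁·m₂ = 24
Let M₁ = M/m₁ = 8, M₂ = M/m₂ = 3
Find y₁ ≡ M₁⁻¹ (mod m₁): 8⁻¹ ≡ 2 (mod 3)
Find y₂ ≡ M₂⁻¹ (mod m₂): 3⁻¹ ≡ 3 (mod 8)
x = a₁·M₁·y₁ + a₂·M₂·y₂ = 2·8·2 + 5·3·3 = 77
Reduce mod 24: x ≡ 5
Check: 5 mod 3 = 2 ✓, 5 mod 8 = 5 ✓

x ≡ 5 (mod 24)


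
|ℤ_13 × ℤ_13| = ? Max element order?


|ℤ_13 × ℤ_13| = 13 × 13 = 169
Max element order = lcm(13,13) = 13
Cyclic? No (gcd=13)

|ℤ_13×ℤ_13| = 169, max element order = 13


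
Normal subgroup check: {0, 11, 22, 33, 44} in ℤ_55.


H = {0, 11, 22, 33, 44} in ℤ_55
ℤ_55 is abelian; every subgroup of an abelian group is normal

Yes, normal subgroup


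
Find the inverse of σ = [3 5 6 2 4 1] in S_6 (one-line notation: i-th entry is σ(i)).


To find σ⁻¹, swap domain and range:
σ(1) = 3 → σ⁻¹(3) = 1
σ(2) = 5 → σ⁻¹(5) = 2
σ(3) = 6 → σ⁻¹(6) = 3
σ(4) = 2 → σ⁻¹(2) = 4
σ(5) = 4 → σ⁻¹(4) = 5
σ(6) = 1 → σ⁻¹(1) = 6

σ⁻¹ = [6 4 1 5 2 3]


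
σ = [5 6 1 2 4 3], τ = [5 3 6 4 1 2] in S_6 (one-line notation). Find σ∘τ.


σ∘τ: apply τ first, then σ
1 →τ 5 →σ 4
2 →τ 3 →σ 1
3 →τ 6 →σ 3
4 →τ 4 →σ 2
5 →τ 1 →σ 5
6 →τ 2 →σ 6

σ∘τ = [4 1 3 2 5 6]


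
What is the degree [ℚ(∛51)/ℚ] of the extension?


∛51 has minimal polynomial x³ - 51 (irreducible over ℚ since 51 is not a perfect cube)

[ℚ(∛51)/ℚ] = 3


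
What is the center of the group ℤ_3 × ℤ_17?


Z(G) = {g ∈ G | gx = xg for all x ∈ G}
Direct product of abelian groups is abelian, so Z(G) = G

Z(ℤ_3 × ℤ_17) = ℤ_3 × ℤ_17


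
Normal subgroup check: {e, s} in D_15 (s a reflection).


H = {e, s} in D_15 (s a reflection)
r·s·r⁻¹ = sr⁻² ≠ s for n ≥ 3, so {e, s} is not closed under conjugation

No, not a normal subgroup


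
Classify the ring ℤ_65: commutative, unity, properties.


ℤ_65 is a commutative ring with unity 1; 65 = 5×13 is composite, so 5·13 ≡ 0 gives zero divisors (not an integral domain)
Commutative: Yes
Integral domain: No
Has unity: Yes

ℤ_65: Commutative=Yes, Unity=Yes


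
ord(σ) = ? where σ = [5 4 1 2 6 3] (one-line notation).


Cycle decomposition: (1 5 6 3) (2 4)
Cycle lengths: 4, 2
Order = lcm(4, 2) = 4

ord(σ) = 4


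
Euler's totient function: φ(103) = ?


Factor n: 103 = 103
φ(n) = n · ∏(1 - 1/p) over distinct primes p | n
φ(103) = 103 · (1 - 1/103) = 102

φ(103) = 102


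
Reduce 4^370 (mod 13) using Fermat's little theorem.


Fermat's little theorem: if p is prime and gcd(a,p)=1, then a^(p-1) ≡ 1 (mod p)
p = 13 is prime, gcd(4,13) = 1
Reduce exponent: 370 mod 12 = 10
So 4^370 ≡ 4^10 (mod 13)
4^10 mod 13 = 9

4^370 ≡ 9 (mod 13)


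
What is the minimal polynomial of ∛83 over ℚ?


∛83 satisfies x³ - 83 = 0, irreducible over ℚ (no rational root; 83 is not a perfect cube)

Minimal polynomial: x³ - 83


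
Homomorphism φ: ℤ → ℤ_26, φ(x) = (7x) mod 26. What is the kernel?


Kernel = preimage of identity
ker(φ) = {x ∈ ℤ : 7x ≡ 0 (mod 26)}. gcd(7,26) = 1, so 7x ≡ 0 (mod 26) ⟺ x ≡ 0 (mod 26/1 = 26). Hence ker(φ) = 26ℤ

ker(φ) = 26ℤ


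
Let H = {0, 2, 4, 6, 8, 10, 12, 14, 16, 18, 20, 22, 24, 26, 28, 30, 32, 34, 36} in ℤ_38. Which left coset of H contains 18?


18 + H = {18 + h (mod 38) : h ∈ H}
18+0=18, 18+2=20, 18+4=22, 18+6=24, 18+8=26, 18+10=28, 18+12=30, 18+14=32, 18+16=34, 18+18=36, 18+20=0, 18+22=2, 18+24=4, 18+26=6, 18+28=8, 18+30=10, 18+32=12, 18+34=14, 18+36=16
18 + H = {0, 2, 4, 6, 8, 10, 12, 14, 16, 18, 20, 22, 24, 26, 28, 30, 32, 34, 36} = 0 + H

18 + H = {0, 2, 4, 6, 8, 10, 12, 14, 16, 18, 20, 22, 24, 26, 28, 30, 32, 34, 36}


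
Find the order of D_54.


|D_n| = 2n (n rotations and n reflections)
|D_54| = 2×54 = 108

|D_54| = 108


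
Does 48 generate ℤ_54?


g generates ℤ_n iff gcd(g, n) = 1
gcd(48, 54) = 6
Since gcd = 6 ≠ 1, ⟨48⟩ has order 9 < 54, so 48 is not a generator.

No, 48 does not generate ℤ_54


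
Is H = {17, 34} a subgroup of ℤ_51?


Subgroup test for H = {17, 34} in (ℤ_51, +):
(1) 0 ∈ H? No
(2) Closure: for all a,b ∈ H, (a+b) mod 51 ∈ H? No  [counterexample: 17 + 34 = 0 ∉ H]
(3) Inverses: for all a ∈ H, -a mod 51 ∈ H? Yes

No, H is not a subgroup of ℤ_51


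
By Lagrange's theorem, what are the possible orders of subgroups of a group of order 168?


Lagrange's theorem: |H| divides |G|
|G| = 168
Divisors of 168: 1, 2, 3, 4, 6, 7, 8, 12, 14, 21, 24, 28, 42, 56, 84, 168

Possible subgroup orders: {1, 2, 3, 4, 6, 7, 8, 12, 14, 21, 24, 28, 42, 56, 84, 168}


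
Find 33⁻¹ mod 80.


Use the extended Euclidean algorithm to write 1 = 33·s + 80·t; then s mod 80 is the inverse.
Euclidean algorithm:
  33 = 0·80 + 33
  80 = 2·33 + 14
  33 = 2·14 + 5
  14 = 2·5 + 4
  5 = 1·4 + 1
  4 = 4·1 + 0
gcd(33,80) = 1
Back-substitution gives: 33·(17) + 80·(-7) = 1
So 33⁻¹ ≡ 17 ≡ 17 (mod 80)
Check: 33 × 17 = 561 ≡ 1 (mod 80) ✓

33⁻¹ ≡ 17 (mod 80)


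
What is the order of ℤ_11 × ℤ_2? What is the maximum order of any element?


|ℤ_11 × ℤ_2| = 11 × 2 = 22
Max element order = lcm(11,2) = 22
Cyclic? Yes (gcd=1)

|ℤ_11×ℤ_2| = 22, max element order = 22


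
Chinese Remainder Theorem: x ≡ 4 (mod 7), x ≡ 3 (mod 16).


m₁ = 7, m₂ = 16, gcd = 1, so CRT applies. M = m₁·m₂ = 112
Let M₁ = M/m₁ = 16, M₂ = M/m₂ = 7
Find y₁ ≡ M₁⁻¹ (mod m₁): 16⁻¹ ≡ 4 (mod 7)
Find y₂ ≡ M₂⁻¹ (mod m₂): 7⁻¹ ≡ 7 (mod 16)
x = a₁·M₁·y₁ + a₂·M₂·y₂ = 4·16·4 + 3·7·7 = 403
Reduce mod 112: x ≡ 67
Check: 67 mod 7 = 4 ✓, 67 mod 16 = 3 ✓

x ≡ 67 (mod 112)


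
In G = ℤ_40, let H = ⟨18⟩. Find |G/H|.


|⟨18⟩| = n / gcd(18, 40) = 40 / 2 = 20
H is normal (ℤ_40 is abelian).
|G/H| = |G| / |H| = 40 / 20 = 2

|G/H| = 2


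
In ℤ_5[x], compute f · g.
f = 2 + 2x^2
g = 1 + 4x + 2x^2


Expand and collect like terms; reduce coefficients mod 5:
x^0: 2·1 = 2 ≡ 2 (mod 5)
x^1: 2·4 + 0·1 = 8 ≡ 3 (mod 5)
x^2: 2·2 + 0·4 + 2·1 = 6 ≡ 1 (mod 5)
x^3: 0·2 + 2·4 = 8 ≡ 3 (mod 5)
x^4: 2·2 = 4 ≡ 4 (mod 5)
Result: 2 + 3x + x^2 + 3x^3 + 4x^4

f · g = 2 + 3x + x^2 + 3x^3 + 4x^4


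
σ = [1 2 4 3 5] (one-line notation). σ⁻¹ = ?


To find σ⁻¹, swap domain and range:
σ(1) = 1 → σ⁻¹(1) = 1
σ(2) = 2 → σ⁻¹(2) = 2
σ(3) = 4 → σ⁻¹(4) = 3
σ(4) = 3 → σ⁻¹(3) = 4
σ(5) = 5 → σ⁻¹(5) = 5

σ⁻¹ = [1 2 4 3 5]


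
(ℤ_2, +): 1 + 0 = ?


Operation: addition mod 2
1 + 0 = (a + b) mod 2 with a = 1, b = 0

1 + 0 = 1


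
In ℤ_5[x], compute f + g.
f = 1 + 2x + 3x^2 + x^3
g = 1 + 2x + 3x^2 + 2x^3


Add coefficients mod 5:
x^0: 1 + 1 = 2 (mod 5)
x^1: 2 + 2 = 4 (mod 5)
x^2: 3 + 3 = 1 (mod 5)
x^3: 1 + 2 = 3 (mod 5)
Result: 2 + 4x + x^2 + 3x^3

f + g = 2 + 4x + x^2 + 3x^3


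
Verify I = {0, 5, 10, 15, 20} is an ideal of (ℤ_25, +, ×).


Check ideal conditions for I = {0, 5, 10, 15, 20} in ℤ_25:
(1) I is an additive subgroup? Yes
(2) For r ∈ ℤ_25 and a ∈ I: r·a ∈ I? Yes

Yes, I is an ideal of ℤ_25


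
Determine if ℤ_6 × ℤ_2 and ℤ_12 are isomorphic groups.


Comparing ℤ_6 × ℤ_2 and ℤ_12:
gcd(6,2) = 2 ≠ 1. Max element order in ℤ_6×ℤ_2 is lcm(6,2) = 6 < 12, so it has no element of order 12

No, ℤ_6 × ℤ_2 ≇ ℤ_12


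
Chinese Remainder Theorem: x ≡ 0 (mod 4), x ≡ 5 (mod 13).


m₁ = 4, m₂ = 13, gcd = 1, so CRT applies. M = m₁·m₂ = 52
Let M₁ = M/m₁ = 13, M₂ = M/m₂ = 4
Find y₁ ≡ M₁⁻¹ (mod m₁): 13⁻¹ ≡ 1 (mod 4)
Find y₂ ≡ M₂⁻¹ (mod m₂): 4⁻¹ ≡ 10 (mod 13)
x = a₁·M₁·y₁ + a₂·M₂·y₂ = 0·13·1 + 5·4·10 = 200
Reduce mod 52: x ≡ 44
Check: 44 mod 4 = 0 ✓, 44 mod 13 = 5 ✓

x ≡ 44 (mod 52)


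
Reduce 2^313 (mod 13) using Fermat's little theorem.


Fermat's little theorem: if p is prime and gcd(a,p)=1, then a^(p-1) ≡ 1 (mod p)
p = 13 is prime, gcd(2,13) = 1
Reduce exponent: 313 mod 12 = 1
So 2^313 ≡ 2^1 (mod 13)
2^1 mod 13 = 2

2^313 ≡ 2 (mod 13)


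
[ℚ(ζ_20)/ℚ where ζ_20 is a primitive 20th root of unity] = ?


[ℚ(ζ_n):ℚ] = deg Φ_n(x) = φ(n). Here φ(20) = 8

[ℚ(ζ_20)/ℚ where ζ_20 is a primitive 20th root of unity] = 8


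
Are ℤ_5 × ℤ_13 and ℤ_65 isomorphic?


Comparing ℤ_5 × ℤ_13 and ℤ_65:
gcd(5,13) = 1, so ℤ_5 × ℤ_13 ≅ ℤ_65 (CRT)

Yes, ℤ_5 × ℤ_13 ≅ ℤ_65


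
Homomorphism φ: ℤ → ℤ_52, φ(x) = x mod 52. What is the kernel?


Kernel = preimage of identity
ker(φ) = {x ∈ ℤ : x ≡ 0 (mod 52)} = 52ℤ = {0, ±52, ±104, ...}

ker(φ) = 52ℤ


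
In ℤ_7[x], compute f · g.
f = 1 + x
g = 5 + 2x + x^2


Expand and collect like terms; reduce coefficients mod 7:
x^0: 1·5 = 5 ≡ 5 (mod 7)
x^1: 1·2 + 1·5 = 7 ≡ 0 (mod 7)
x^2: 1·1 + 1·2 = 3 ≡ 3 (mod 7)
x^3: 1·1 = 1 ≡ 1 (mod 7)
Result: 5 + 3x^2 + x^3

f · g = 5 + 3x^2 + x^3


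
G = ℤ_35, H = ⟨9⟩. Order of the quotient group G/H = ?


|⟨9⟩| = n / gcd(9, 35) = 35 / 1 = 35
H is normal (ℤ_35 is abelian).
|G/H| = |G| / |H| = 35 / 35 = 1

|G/H| = 1


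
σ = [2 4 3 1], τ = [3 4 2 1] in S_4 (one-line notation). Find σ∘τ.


σ∘τ: apply τ first, then σ
1 →τ 3 →σ 3
2 →τ 4 →σ 1
3 →τ 2 →σ 4
4 →τ 1 →σ 2

σ∘τ = [3 1 4 2]


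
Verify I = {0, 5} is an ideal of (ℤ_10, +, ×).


Check ideal conditions for I = {0, 5} in ℤ_10:
(1) I is an additive subgroup? Yes
(2) For r ∈ ℤ_10 and a ∈ I: r·a ∈ I? Yes

Yes, I is an ideal of ℤ_10


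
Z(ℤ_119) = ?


Z(G) = {g ∈ G | gx = xg for all x ∈ G}
ℤ_119 is abelian, so Z(G) = G

Z(ℤ_119) = ℤ_119


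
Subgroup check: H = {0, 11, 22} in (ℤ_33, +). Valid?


Subgroup test for H = {0, 11, 22} in (ℤ_33, +):
(1) 0 ∈ H? Yes
(2) Closure: for all a,b ∈ H, (a+b) mod 33 ∈ H? Yes
(3) Inverses: for all a ∈ H, -a mod 33 ∈ H? Yes

Yes, H is a subgroup of ℤ_33


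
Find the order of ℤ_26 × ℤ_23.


|A × B| = |A| · |B|
|ℤ_26 × ℤ_23| = 26 × 23 = 598

|ℤ_26 × ℤ_23| = 598


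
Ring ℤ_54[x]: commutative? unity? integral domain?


ℤ_54 has zero divisors (2·27 ≡ 0), and these lift to constant zero divisors in ℤ_54[x]; so not an integral domain
Commutative: Yes
Integral domain: No
Has unity: Yes

ℤ_54[x]: Commutative=Yes, Unity=Yes


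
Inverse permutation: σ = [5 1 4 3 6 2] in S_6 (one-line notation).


To find σ⁻¹, swap domain and range:
σ(1) = 5 → σ⁻¹(5) = 1
σ(2) = 1 → σ⁻¹(1) = 2
σ(3) = 4 → σ⁻¹(4) = 3
σ(4) = 3 → σ⁻¹(3) = 4
σ(5) = 6 → σ⁻¹(6) = 5
σ(6) = 2 → σ⁻¹(2) = 6

σ⁻¹ = [2 6 4 3 1 5]


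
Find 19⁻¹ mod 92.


Use the extended Euclidean algorithm to write 1 = 19·s + 92·t; then s mod 92 is the inverse.
Euclidean algorithm:
  19 = 0·92 + 19
  92 = 4·19 + 16
  19 = 1·16 + 3
  16 = 5·3 + 1
  3 = 3·1 + 0
gcd(19,92) = 1
Back-substitution gives: 19·(-29) + 92·(6) = 1
So 19⁻¹ ≡ -29 ≡ 63 (mod 92)
Check: 19 × 63 = 1197 ≡ 1 (mod 92) ✓

19⁻¹ ≡ 63 (mod 92)


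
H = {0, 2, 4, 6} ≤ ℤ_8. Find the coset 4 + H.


4 + H = {4 + h (mod 8) : h ∈ H}
4+0=4, 4+2=6, 4+4=0, 4+6=2
4 + H = {0, 2, 4, 6} = 0 + H

4 + H = {0, 2, 4, 6}


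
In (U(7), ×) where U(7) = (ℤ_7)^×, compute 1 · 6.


Operation: multiplication mod 7
1 · 6 = (a × b) mod 7 with a = 1, b = 6

1 · 6 = 6


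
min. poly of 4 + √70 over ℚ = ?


Let α = 4 + √70. Then α - 4 = √70, so (α - 4)² = 70, giving α² - 8α - 54 = 0. Degree 2 and α ∉ ℚ, so this is the minimal polynomial.

Minimal polynomial: x² - 8x - 54


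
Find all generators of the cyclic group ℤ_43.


g generates ℤ_n iff gcd(g,n) = 1
Prime factors of 43: 43
Generators are g ∈ {1,...,42} not divisible by any of these primes.
Generators: {1, 2, 3, 4, 5, 6, 7, 8, 9, 10, 11, 12, 13, 14, 15, 16, 17, 18, 19, 20, 21, 22, 23, 24, 25, 26, 27, 28, 29, 30, 31, 32, 33, 34, 35, 36, 37, 38, 39, 40, 41, 42}
Number of generators = φ(43) = 42

Generators of ℤ_43 = {1, 2, 3, 4, 5, 6, 7, 8, 9, 10, 11, 12, 13, 14, 15, 16, 17, 18, 19, 20, 21, 22, 23, 24, 25, 26, 27, 28, 29, 30, 31, 32, 33, 34, 35, 36, 37, 38, 39, 40, 41, 42}


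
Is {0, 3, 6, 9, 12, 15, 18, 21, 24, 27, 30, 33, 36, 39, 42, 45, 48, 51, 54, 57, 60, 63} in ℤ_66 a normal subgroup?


H = {0, 3, 6, 9, 12, 15, 18, 21, 24, 27, 30, 33, 36, 39, 42, 45, 48, 51, 54, 57, 60, 63} in ℤ_66
ℤ_66 is abelian; every subgroup of an abelian group is normal

Yes, normal subgroup


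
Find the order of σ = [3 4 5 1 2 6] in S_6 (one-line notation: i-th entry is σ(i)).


Cycle decomposition: (1 3 5 2 4)
Cycle lengths: 5
Order = lcm(5) = 5

ord(σ) = 5


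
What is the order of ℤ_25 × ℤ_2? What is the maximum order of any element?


|ℤ_25 × ℤ_2| = 25 × 2 = 50
Max element order = lcm(25,2) = 50
Cyclic? Yes (gcd=1)

|ℤ_25×ℤ_2| = 50, max element order = 50


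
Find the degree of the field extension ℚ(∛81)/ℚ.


∛81 has minimal polynomial x³ - 81 (irreducible over ℚ since 81 is not a perfect cube)

[ℚ(∛81)/ℚ] = 3


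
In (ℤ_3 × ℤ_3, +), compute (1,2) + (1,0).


Operation: componentwise addition mod (3, 3)
(1,2) + (1,0) = ((a₁+b₁) mod 3, (a₂+b₂) mod 3) with a = (1,2), b = (1,0)

(1,2) + (1,0) = (2,2)


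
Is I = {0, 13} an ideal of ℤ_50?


Check ideal conditions for I = {0, 13} in ℤ_50:
(1) I is an additive subgroup? No
(2) For r ∈ ℤ_50 and a ∈ I: r·a ∈ I? No  [counterexample: r=2, a=13, r·a mod 50 = 26 ∉ I]

No, I is not an ideal of ℤ_50


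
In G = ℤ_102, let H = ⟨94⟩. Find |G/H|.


|⟨94⟩| = n / gcd(94, 102) = 102 / 2 = 51
H is normal (ℤ_102 is abelian).
|G/H| = |G| / |H| = 102 / 51 = 2

|G/H| = 2


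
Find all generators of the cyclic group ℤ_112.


g generates ℤ_n iff gcd(g,n) = 1
Prime factors of 112: 2, 7
Generators are g ∈ {1,...,111} not divisible by any of these primes.
Generators: {1, 3, 5, 9, 11, 13, 15, 17, 19, 23, 25, 27, 29, 31, 33, 37, 39, 41, 43, 45, 47, 51, 53, 55, 57, 59, 61, 65, 67, 69, 71, 73, 75, 79, 81, 83, 85, 87, 89, 93, 95, 97, 99, 101, 103, 107, 109, 111}
Number of generators = φ(112) = 48

Generators of ℤ_112 = {1, 3, 5, 9, 11, 13, 15, 17, 19, 23, 25, 27, 29, 31, 33, 37, 39, 41, 43, 45, 47, 51, 53, 55, 57, 59, 61, 65, 67, 69, 71, 73, 75, 79, 81, 83, 85, 87, 89, 93, 95, 97, 99, 101, 103, 107, 109, 111}


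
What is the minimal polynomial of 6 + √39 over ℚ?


Let α = 6 + √39. Then α - 6 = √39, so (α - 6)² = 39, giving α² - 12α - 3 = 0. Degree 2 and α ∉ ℚ, so this is the minimal polynomial.

Minimal polynomial: x² - 12x - 3


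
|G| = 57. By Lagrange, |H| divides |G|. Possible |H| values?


Lagrange's theorem: |H| divides |G|
|G| = 57
Divisors of 57: 1, 3, 19, 57

Possible subgroup orders: {1, 3, 19, 57}


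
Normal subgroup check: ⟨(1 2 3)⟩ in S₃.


H = ⟨(1 2 3)⟩ in S₃
⟨(1 2 3)⟩ has order 3 and index 2 in S₃; index-2 subgroups are normal

Yes, normal subgroup


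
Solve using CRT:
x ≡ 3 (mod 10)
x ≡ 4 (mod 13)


m₁ = 10, m₂ = 13, gcd = 1, so CRT applies. M = m₁·m₂ = 130
Let M₁ = M/m₁ = 13, M₂ = M/m₂ = 10
Find y₁ ≡ M₁⁻¹ (mod m₁): 13⁻¹ ≡ 7 (mod 10)
Find y₂ ≡ M₂⁻¹ (mod m₂): 10⁻¹ ≡ 4 (mod 13)
x = a₁·M₁·y₁ + a₂·M₂·y₂ = 3·13·7 + 4·10·4 = 433
Reduce mod 130: x ≡ 43
Check: 43 mod 10 = 3 ✓, 43 mod 13 = 4 ✓

x ≡ 43 (mod 130)


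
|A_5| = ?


|A_n| = n!/2 (even permutations)
|A_5| = 5!/2 = 120/2 = 60

|A_5| = 60


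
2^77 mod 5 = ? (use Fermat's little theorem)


Fermat's little theorem: if p is prime and gcd(a,p)=1, then a^(p-1) ≡ 1 (mod p)
p = 5 is prime, gcd(2,5) = 1
Reduce exponent: 77 mod 4 = 1
So 2^77 ≡ 2^1 (mod 5)
2^1 mod 5 = 2

2^77 ≡ 2 (mod 5)


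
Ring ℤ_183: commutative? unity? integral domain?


ℤ_183 is a commutative ring with unity 1; 183 = 3×61 is composite, so 3·61 ≡ 0 gives zero divisors (not an integral domain)
Commutative: Yes
Integral domain: No
Has unity: Yes

ℤ_183: Commutative=Yes, Unity=Yes


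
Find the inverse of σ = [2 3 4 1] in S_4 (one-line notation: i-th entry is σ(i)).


To find σ⁻¹, swap domain and range:
σ(1) = 2 → σ⁻¹(2) = 1
σ(2) = 3 → σ⁻¹(3) = 2
σ(3) = 4 → σ⁻¹(4) = 3
σ(4) = 1 → σ⁻¹(1) = 4

σ⁻¹ = [4 1 2 3]


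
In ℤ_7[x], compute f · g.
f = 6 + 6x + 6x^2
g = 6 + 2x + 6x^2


Expand and collect like terms; reduce coefficients mod 7:
x^0: 6·6 = 36 ≡ 1 (mod 7)
x^1: 6·2 + 6·6 = 48 ≡ 6 (mod 7)
x^2: 6·6 + 6·2 + 6·6 = 84 ≡ 0 (mod 7)
x^3: 6·6 + 6·2 = 48 ≡ 6 (mod 7)
x^4: 6·6 = 36 ≡ 1 (mod 7)
Result: 1 + 6x + 6x^3 + x^4

f · g = 1 + 6x + 6x^3 + x^4


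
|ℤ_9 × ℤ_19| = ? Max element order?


|ℤ_9 × ℤ_19| = 9 × 19 = 171
Max element order = lcm(9,19) = 171
Cyclic? Yes (gcd=1)

|ℤ_9×ℤ_19| = 171, max element order = 171


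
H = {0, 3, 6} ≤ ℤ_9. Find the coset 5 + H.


5 + H = {5 + h (mod 9) : h ∈ H}
5+0=5, 5+3=8, 5+6=2
5 + H = {2, 5, 8} = 2 + H

5 + H = {2, 5, 8}


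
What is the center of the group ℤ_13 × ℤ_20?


Z(G) = {g ∈ G | gx = xg for all x ∈ G}
Direct product of abelian groups is abelian, so Z(G) = G

Z(ℤ_13 × ℤ_20) = ℤ_13 × ℤ_20


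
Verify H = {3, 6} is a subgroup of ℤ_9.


Subgroup test for H = {3, 6} in (ℤ_9, +):
(1) 0 ∈ H? No
(2) Closure: for all a,b ∈ H, (a+b) mod 9 ∈ H? No  [counterexample: 3 + 6 = 0 ∉ H]
(3) Inverses: for all a ∈ H, -a mod 9 ∈ H? Yes

No, H is not a subgroup of ℤ_9


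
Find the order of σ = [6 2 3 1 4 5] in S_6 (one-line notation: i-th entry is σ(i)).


Cycle decomposition: (1 6 5 4)
Cycle lengths: 4
Order = lcm(4) = 4

ord(σ) = 4


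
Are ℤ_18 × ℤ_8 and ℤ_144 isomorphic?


Comparing ℤ_18 × ℤ_8 and ℤ_144:
gcd(18,8) = 2 ≠ 1. Max element order in ℤ_18×ℤ_8 is lcm(18,8) = 72 < 144, so it has no element of order 144

No, ℤ_18 × ℤ_8 ≇ ℤ_144


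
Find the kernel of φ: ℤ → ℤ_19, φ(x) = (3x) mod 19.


Kernel = preimage of identity
ker(φ) = {x ∈ ℤ : 3x ≡ 0 (mod 19)}. gcd(3,19) = 1, so 3x ≡ 0 (mod 19) ⟺ x ≡ 0 (mod 19/1 = 19). Hence ker(φ) = 19ℤ

ker(φ) = 19ℤ


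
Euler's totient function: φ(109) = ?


Factor n: 109 = 109
φ(n) = n · ∏(1 - 1/p) over distinct primes p | n
φ(109) = 109 · (1 - 1/109) = 108

φ(109) = 108


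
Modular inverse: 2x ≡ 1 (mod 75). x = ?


Use the extended Euclidean algorithm to write 1 = 2·s + 75·t; then s mod 75 is the inverse.
Euclidean algorithm:
  2 = 0·75 + 2
  75 = 37·2 + 1
  2 = 2·1 + 0
gcd(2,75) = 1
Back-substitution gives: 2·(-37) + 75·(1) = 1
So 2⁻¹ ≡ -37 ≡ 38 (mod 75)
Check: 2 × 38 = 76 ≡ 1 (mod 75) ✓

2⁻¹ ≡ 38 (mod 75)


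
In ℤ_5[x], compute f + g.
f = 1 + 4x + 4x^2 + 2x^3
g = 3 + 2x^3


Add coefficients mod 5:
x^0: 1 + 3 = 4 (mod 5)
x^1: 4 + 0 = 4 (mod 5)
x^2: 4 + 0 = 4 (mod 5)
x^3: 2 + 2 = 4 (mod 5)
Result: 4 + 4x + 4x^2 + 4x^3

f + g = 4 + 4x + 4x^2 + 4x^3


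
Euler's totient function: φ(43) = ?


Factor n: 43 = 43
φ(n) = n · ∏(1 - 1/p) over distinct primes p | n
φ(43) = 43 · (1 - 1/43) = 42

φ(43) = 42


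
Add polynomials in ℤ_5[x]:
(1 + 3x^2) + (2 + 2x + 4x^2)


Add coefficients mod 5:
x^0: 1 + 2 = 3 (mod 5)
x^1: 0 + 2 = 2 (mod 5)
x^2: 3 + 4 = 2 (mod 5)
Result: 3 + 2x + 2x^2

f + g = 3 + 2x + 2x^2


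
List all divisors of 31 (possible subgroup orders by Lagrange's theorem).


Lagrange's theorem: |H| divides |G|
|G| = 31
Divisors of 31: 1, 31

Possible subgroup orders: {1, 31}


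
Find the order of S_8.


|S_n| = n! (number of permutations of n symbols)
|S_8| = 8! = 40320

|S_8| = 40320


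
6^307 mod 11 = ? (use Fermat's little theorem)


Fermat's little theorem: if p is prime and gcd(a,p)=1, then a^(p-1) ≡ 1 (mod p)
p = 11 is prime, gcd(6,11) = 1
Reduce exponent: 307 mod 10 = 7
So 6^307 ≡ 6^7 (mod 11)
6^7 mod 11 = 8

6^307 ≡ 8 (mod 11)


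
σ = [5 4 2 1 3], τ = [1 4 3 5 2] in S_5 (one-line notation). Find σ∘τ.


σ∘τ: apply τ first, then σ
1 →τ 1 →σ 5
2 →τ 4 →σ 1
3 →τ 3 →σ 2
4 →τ 5 →σ 3
5 →τ 2 →σ 4

σ∘τ = [5 1 2 3 4]


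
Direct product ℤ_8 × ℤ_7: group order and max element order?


|ℤ_8 × ℤ_7| = 8 × 7 = 56
Max element order = lcm(8,7) = 56
Cyclic? Yes (gcd=1)

|ℤ_8×ℤ_7| = 56, max element order = 56


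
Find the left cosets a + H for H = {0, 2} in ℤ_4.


H = {0, 2}, |H| = 2
Number of cosets = |G|/|H| = 4/2 = 2
0 + H = {0, 2}
1 + H = {1, 3}

Cosets: 0+H={0,2}; 1+H={1,3}


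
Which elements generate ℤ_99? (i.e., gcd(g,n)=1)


g generates ℤ_n iff gcd(g,n) = 1
Prime factors of 99: 3, 11
Generators are g ∈ {1,...,98} not divisible by any of these primes.
Generators: {1, 2, 4, 5, 7, 8, 10, 13, 14, 16, 17, 19, 20, 23, 25, 26, 28, 29, 31, 32, 34, 35, 37, 38, 40, 41, 43, 46, 47, 49, 50, 52, 53, 56, 58, 59, 61, 62, 64, 65, 67, 68, 70, 71, 73, 74, 76, 79, 80, 82, 83, 85, 86, 89, 91, 92, 94, 95, 97, 98}
Number of generators = φ(99) = 60

Generators of ℤ_99 = {1, 2, 4, 5, 7, 8, 10, 13, 14, 16, 17, 19, 20, 23, 25, 26, 28, 29, 31, 32, 34, 35, 37, 38, 40, 41, 43, 46, 47, 49, 50, 52, 53, 56, 58, 59, 61, 62, 64, 65, 67, 68, 70, 71, 73, 74, 76, 79, 80, 82, 83, 85, 86, 89, 91, 92, 94, 95, 97, 98}


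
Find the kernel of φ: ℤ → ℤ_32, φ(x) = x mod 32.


Kernel = preimage of identity
ker(φ) = {x ∈ ℤ : x ≡ 0 (mod 32)} = 32ℤ = {0, ±32, ±64, ...}

ker(φ) = 32ℤ


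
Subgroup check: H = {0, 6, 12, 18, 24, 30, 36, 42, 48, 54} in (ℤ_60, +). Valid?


Subgroup test for H = {0, 6, 12, 18, 24, 30, 36, 42, 48, 54} in (ℤ_60, +):
(1) 0 ∈ H? Yes
(2) Closure: for all a,b ∈ H, (a+b) mod 60 ∈ H? Yes
(3) Inverses: for all a ∈ H, -a mod 60 ∈ H? Yes

Yes, H is a subgroup of ℤ_60


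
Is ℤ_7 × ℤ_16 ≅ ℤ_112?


Comparing ℤ_7 × ℤ_16 and ℤ_112:
gcd(7,16) = 1, so ℤ_7 × ℤ_16 ≅ ℤ_112 (CRT)

Yes, ℤ_7 × ℤ_16 ≅ ℤ_112


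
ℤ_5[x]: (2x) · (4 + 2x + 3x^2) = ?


Expand and collect like terms; reduce coefficients mod 5:
x^0: 0·4 = 0 ≡ 0 (mod 5)
x^1: 0·2 + 2·4 = 8 ≡ 3 (mod 5)
x^2: 0·3 + 2·2 = 4 ≡ 4 (mod 5)
x^3: 2·3 = 6 ≡ 1 (mod 5)
Result: 3x + 4x^2 + x^3

f · g = 3x + 4x^2 + x^3


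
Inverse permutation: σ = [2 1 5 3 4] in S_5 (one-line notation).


To find σ⁻¹, swap domain and range:
σ(1) = 2 → σ⁻¹(2) = 1
σ(2) = 1 → σ⁻¹(1) = 2
σ(3) = 5 → σ⁻¹(5) = 3
σ(4) = 3 → σ⁻¹(3) = 4
σ(5) = 4 → σ⁻¹(4) = 5

σ⁻¹ = [2 1 4 5 3]


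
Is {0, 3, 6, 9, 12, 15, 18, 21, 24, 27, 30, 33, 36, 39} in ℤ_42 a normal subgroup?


H = {0, 3, 6, 9, 12, 15, 18, 21, 24, 27, 30, 33, 36, 39} in ℤ_42
ℤ_42 is abelian; every subgroup of an abelian group is normal

Yes, normal subgroup


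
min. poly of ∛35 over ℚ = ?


∛35 satisfies x³ - 35 = 0, irreducible over ℚ (no rational root; 35 is not a perfect cube)

Minimal polynomial: x³ - 35


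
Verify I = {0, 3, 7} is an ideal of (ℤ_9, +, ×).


Check ideal conditions for I = {0, 3, 7} in ℤ_9:
(1) I is an additive subgroup? No
(2) For r ∈ ℤ_9 and a ∈ I: r·a ∈ I? No  [counterexample: r=2, a=3, r·a mod 9 = 6 ∉ I]

No, I is not an ideal of ℤ_9


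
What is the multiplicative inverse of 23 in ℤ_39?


Use the extended Euclidean algorithm to write 1 = 23·s + 39·t; then s mod 39 is the inverse.
Euclidean algorithm:
  23 = 0·39 + 23
  39 = 1·23 + 16
  23 = 1·16 + 7
  16 = 2·7 + 2
  7 = 3·2 + 1
  2 = 2·1 + 0
gcd(23,39) = 1
Back-substitution gives: 23·(17) + 39·(-10) = 1
So 23⁻¹ ≡ 17 ≡ 17 (mod 39)
Check: 23 × 17 = 391 ≡ 1 (mod 39) ✓

23⁻¹ ≡ 17 (mod 39)


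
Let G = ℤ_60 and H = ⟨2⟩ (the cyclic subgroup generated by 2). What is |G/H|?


|⟨2⟩| = n / gcd(2, 60) = 60 / 2 = 30
H is normal (ℤ_60 is abelian).
|G/H| = |G| / |H| = 60 / 30 = 2

|G/H| = 2


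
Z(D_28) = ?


Z(G) = {g ∈ G | gx = xg for all x ∈ G}
For even n, Z(D_n) = {e, r^(n/2)}: the 180° rotation r^14 commutes with every reflection and rotation

Z(D_28) = {e, r^14}


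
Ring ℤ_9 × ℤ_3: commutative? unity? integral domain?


Direct product ring; commutative with unity (1,1); but (1,0)·(0,1) = (0,0) gives zero divisors, so not an integral domain
Commutative: Yes
Integral domain: No
Has unity: Yes

ℤ_9 × ℤ_3: Commutative=Yes, Unity=Yes


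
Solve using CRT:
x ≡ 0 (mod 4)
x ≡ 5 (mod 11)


m₁ = 4, m₂ = 11, gcd = 1, so CRT applies. M = m₁·m₂ = 44
Let M₁ = M/m₁ = 11, M₂ = M/m₂ = 4
Find y₁ ≡ M₁⁻¹ (mod m₁): 11⁻¹ ≡ 3 (mod 4)
Find y₂ ≡ M₂⁻¹ (mod m₂): 4⁻¹ ≡ 3 (mod 11)
x = a₁·M₁·y₁ + a₂·M₂·y₂ = 0·11·3 + 5·4·3 = 60
Reduce mod 44: x ≡ 16
Check: 16 mod 4 = 0 ✓, 16 mod 11 = 5 ✓

x ≡ 16 (mod 44)


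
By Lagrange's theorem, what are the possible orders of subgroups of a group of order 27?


Lagrange's theorem: |H| divides |G|
|G| = 27
Divisors of 27: 1, 3, 9, 27

Possible subgroup orders: {1, 3, 9, 27}


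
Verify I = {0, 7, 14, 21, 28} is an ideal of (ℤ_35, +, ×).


Check ideal conditions for I = {0, 7, 14, 21, 28} in ℤ_35:
(1) I is an additive subgroup? Yes
(2) For r ∈ ℤ_35 and a ∈ I: r·a ∈ I? Yes

Yes, I is an ideal of ℤ_35


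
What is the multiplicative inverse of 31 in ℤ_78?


Use the extended Euclidean algorithm to write 1 = 31·s + 78·t; then s mod 78 is the inverse.
Euclidean algorithm:
  31 = 0·78 + 31
  78 = 2·31 + 16
  31 = 1·16 + 15
  16 = 1·15 + 1
  15 = 15·1 + 0
gcd(31,78) = 1
Back-substitution gives: 31·(-5) + 78·(2) = 1
So 31⁻¹ ≡ -5 ≡ 73 (mod 78)
Check: 31 × 73 = 2263 ≡ 1 (mod 78) ✓

31⁻¹ ≡ 73 (mod 78)


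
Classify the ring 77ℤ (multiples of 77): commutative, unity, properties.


77ℤ is a commutative ring under +,× but has no multiplicative identity (1 ∉ 77ℤ); it has no zero divisors, but without unity it is not an integral domain
Commutative: Yes
Integral domain: No
Has unity: No

77ℤ (multiples of 77): Commutative=Yes, Unity=No


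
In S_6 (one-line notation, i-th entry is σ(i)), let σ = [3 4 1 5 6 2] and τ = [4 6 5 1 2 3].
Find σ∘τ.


σ∘τ: apply τ first, then σ
1 →τ 4 →σ 5
2 →τ 6 →σ 2
3 →τ 5 →σ 6
4 →τ 1 →σ 3
5 →τ 2 →σ 4
6 →τ 3 →σ 1

σ∘τ = [5 2 6 3 4 1]


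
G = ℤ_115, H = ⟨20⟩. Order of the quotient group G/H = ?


|⟨20⟩| = n / gcd(20, 115) = 115 / 5 = 23
H is normal (ℤ_115 is abelian).
|G/H| = |G| / |H| = 115 / 23 = 5

|G/H| = 5


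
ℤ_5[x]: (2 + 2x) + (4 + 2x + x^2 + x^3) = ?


Add coefficients mod 5:
x^0: 2 + 4 = 1 (mod 5)
x^1: 2 + 2 = 4 (mod 5)
x^2: 0 + 1 = 1 (mod 5)
x^3: 0 + 1 = 1 (mod 5)
Result: 1 + 4x + x^2 + x^3

f + g = 1 + 4x + x^2 + x^3


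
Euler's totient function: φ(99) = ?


Factor n: 99 = 3^2 × 11
φ(n) = n · ∏(1 - 1/p) over distinct primes p | n
φ(99) = 99 · (1 - 1/3) · (1 - 1/11) = 60

φ(99) = 60


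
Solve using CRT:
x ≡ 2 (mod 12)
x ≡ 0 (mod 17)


m₁ = 12, m₂ = 17, gcd = 1, so CRT applies. M = m₁·m₂ = 204
Let M₁ = M/m₁ = 17, M₂ = M/m₂ = 12
Find y₁ ≡ M₁⁻¹ (mod m₁): 17⁻¹ ≡ 5 (mod 12)
Find y₂ ≡ M₂⁻¹ (mod m₂): 12⁻¹ ≡ 10 (mod 17)
x = a₁·M₁·y₁ + a₂·M₂·y₂ = 2·17·5 + 0·12·10 = 170
Reduce mod 204: x ≡ 170
Check: 170 mod 12 = 2 ✓, 170 mod 17 = 0 ✓

x ≡ 170 (mod 204)


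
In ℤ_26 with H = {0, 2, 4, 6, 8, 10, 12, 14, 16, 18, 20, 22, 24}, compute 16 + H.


16 + H = {16 + h (mod 26) : h ∈ H}
16+0=16, 16+2=18, 16+4=20, 16+6=22, 16+8=24, 16+10=0, 16+12=2, 16+14=4, 16+16=6, 16+18=8, 16+20=10, 16+22=12, 16+24=14
16 + H = {0, 2, 4, 6, 8, 10, 12, 14, 16, 18, 20, 22, 24} = 0 + H

16 + H = {0, 2, 4, 6, 8, 10, 12, 14, 16, 18, 20, 22, 24}


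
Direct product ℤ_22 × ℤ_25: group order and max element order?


|ℤ_22 × ℤ_25| = 22 × 25 = 550
Max element order = lcm(22,25) = 550
Cyclic? Yes (gcd=1)

|ℤ_22×ℤ_25| = 550, max element order = 550


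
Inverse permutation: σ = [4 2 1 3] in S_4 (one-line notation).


To find σ⁻¹, swap domain and range:
σ(1) = 4 → σ⁻¹(4) = 1
σ(2) = 2 → σ⁻¹(2) = 2
σ(3) = 1 → σ⁻¹(1) = 3
σ(4) = 3 → σ⁻¹(3) = 4

σ⁻¹ = [3 2 4 1]


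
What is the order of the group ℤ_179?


ℤ_n has n elements.

|ℤ_179| = 179


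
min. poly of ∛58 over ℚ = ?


∛58 satisfies x³ - 58 = 0, irreducible over ℚ (no rational root; 58 is not a perfect cube)

Minimal polynomial: x³ - 58


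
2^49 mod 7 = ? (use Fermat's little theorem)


Fermat's little theorem: if p is prime and gcd(a,p)=1, then a^(p-1) ≡ 1 (mod p)
p = 7 is prime, gcd(2,7) = 1
Reduce exponent: 49 mod 6 = 1
So 2^49 ≡ 2^1 (mod 7)
2^1 mod 7 = 2

2^49 ≡ 2 (mod 7)


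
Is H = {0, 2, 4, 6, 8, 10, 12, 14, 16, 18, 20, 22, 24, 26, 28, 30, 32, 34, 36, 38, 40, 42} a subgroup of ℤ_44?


Subgroup test for H = {0, 2, 4, 6, 8, 10, 12, 14, 16, 18, 20, 22, 24, 26, 28, 30, 32, 34, 36, 38, 40, 42} in (ℤ_44, +):
(1) 0 ∈ H? Yes
(2) Closure: for all a,b ∈ H, (a+b) mod 44 ∈ H? Yes
(3) Inverses: for all a ∈ H, -a mod 44 ∈ H? Yes

Yes, H is a subgroup of ℤ_44


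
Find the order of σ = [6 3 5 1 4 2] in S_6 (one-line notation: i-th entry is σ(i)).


Cycle decomposition: (1 6 2 3 5 4)
Cycle lengths: 6
Order = lcm(6) = 6

ord(σ) = 6


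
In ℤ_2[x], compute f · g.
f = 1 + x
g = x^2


Expand and collect like terms; reduce coefficients mod 2:
x^0: 1·0 = 0 ≡ 0 (mod 2)
x^1: 1·0 + 1·0 = 0 ≡ 0 (mod 2)
x^2: 1·1 + 1·0 = 1 ≡ 1 (mod 2)
x^3: 1·1 = 1 ≡ 1 (mod 2)
Result: x^2 + x^3

f · g = x^2 + x^3


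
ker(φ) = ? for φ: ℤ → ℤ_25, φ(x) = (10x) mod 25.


Kernel = preimage of identity
ker(φ) = {x ∈ ℤ : 10x ≡ 0 (mod 25)}. gcd(10,25) = 5, so 10x ≡ 0 (mod 25) ⟺ x ≡ 0 (mod 25/5 = 5). Hence ker(φ) = 5ℤ

ker(φ) = 5ℤ


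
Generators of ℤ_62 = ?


g generates ℤ_n iff gcd(g,n) = 1
Prime factors of 62: 2, 31
Generators are g ∈ {1,...,61} not divisible by any of these primes.
Generators: {1, 3, 5, 7, 9, 11, 13, 15, 17, 19, 21, 23, 25, 27, 29, 33, 35, 37, 39, 41, 43, 45, 47, 49, 51, 53, 55, 57, 59, 61}
Number of generators = φ(62) = 30

Generators of ℤ_62 = {1, 3, 5, 7, 9, 11, 13, 15, 17, 19, 21, 23, 25, 27, 29, 33, 35, 37, 39, 41, 43, 45, 47, 49, 51, 53, 55, 57, 59, 61}


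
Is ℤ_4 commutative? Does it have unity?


ℤ_4 is a commutative ring with unity 1; 4 = 2×2 is composite, so 2·2 ≡ 0 gives zero divisors (not an integral domain)
Commutative: Yes
Integral domain: No
Has unity: Yes

ℤ_4: Commutative=Yes, Unity=Yes


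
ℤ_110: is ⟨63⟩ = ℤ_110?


g generates ℤ_n iff gcd(g, n) = 1
gcd(63, 110) = 1
Since gcd = 1, 63 is a generator.

Yes, 63 generates ℤ_110


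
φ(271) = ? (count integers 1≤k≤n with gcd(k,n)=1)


Factor n: 271 = 271
φ(n) = n · ∏(1 - 1/p) over distinct primes p | n
φ(271) = 271 · (1 - 1/271) = 270

φ(271) = 270


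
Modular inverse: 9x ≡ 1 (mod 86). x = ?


Use the extended Euclidean algorithm to write 1 = 9·s + 86·t; then s mod 86 is the inverse.
Euclidean algorithm:
  9 = 0·86 + 9
  86 = 9·9 + 5
  9 = 1·5 + 4
  5 = 1·4 + 1
  4 = 4·1 + 0
gcd(9,86) = 1
Back-substitution gives: 9·(-19) + 86·(2) = 1
So 9⁻¹ ≡ -19 ≡ 67 (mod 86)
Check: 9 × 67 = 603 ≡ 1 (mod 86) ✓

9⁻¹ ≡ 67 (mod 86)


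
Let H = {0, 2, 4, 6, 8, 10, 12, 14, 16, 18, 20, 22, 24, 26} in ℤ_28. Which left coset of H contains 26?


26 + H = {26 + h (mod 28) : h ∈ H}
26+0=26, 26+2=0, 26+4=2, 26+6=4, 26+8=6, 26+10=8, 26+12=10, 26+14=12, 26+16=14, 26+18=16, 26+20=18, 26+22=20, 26+24=22, 26+26=24
26 + H = {0, 2, 4, 6, 8, 10, 12, 14, 16, 18, 20, 22, 24, 26} = 0 + H

26 + H = {0, 2, 4, 6, 8, 10, 12, 14, 16, 18, 20, 22, 24, 26}


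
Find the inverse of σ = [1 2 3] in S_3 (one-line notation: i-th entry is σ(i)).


To find σ⁻¹, swap domain and range:
σ(1) = 1 → σ⁻¹(1) = 1
σ(2) = 2 → σ⁻¹(2) = 2
σ(3) = 3 → σ⁻¹(3) = 3

σ⁻¹ = [1 2 3]


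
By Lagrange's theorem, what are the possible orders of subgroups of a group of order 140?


Lagrange's theorem: |H| divides |G|
|G| = 140
Divisors of 140: 1, 2, 4, 5, 7, 10, 14, 20, 28, 35, 70, 140

Possible subgroup orders: {1, 2, 4, 5, 7, 10, 14, 20, 28, 35, 70, 140}


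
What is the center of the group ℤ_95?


Z(G) = {g ∈ G | gx = xg for all x ∈ G}
ℤ_95 is abelian, so Z(G) = G

Z(ℤ_95) = ℤ_95


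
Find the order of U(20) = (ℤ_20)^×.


U(n) is the group of units mod n; |U(n)| = φ(n)
|U(20)| = φ(20) = 8

|U(20) = (ℤ_20)^×| = 8


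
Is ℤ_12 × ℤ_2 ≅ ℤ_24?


Comparing ℤ_12 × ℤ_2 and ℤ_24:
gcd(12,2) = 2 ≠ 1. Max element order in ℤ_12×ℤ_2 is lcm(12,2) = 12 < 24, so it has no element of order 24

No, ℤ_12 × ℤ_2 ≇ ℤ_24


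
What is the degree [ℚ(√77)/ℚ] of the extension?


√77 has minimal polynomial x² - 77 (irreducible over ℚ since 77 is squarefree)

[ℚ(√77)/ℚ] = 2


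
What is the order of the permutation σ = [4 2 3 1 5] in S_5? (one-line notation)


Cycle decomposition: (1 4)
Cycle lengths: 2
Order = lcm(2) = 2

ord(σ) = 2


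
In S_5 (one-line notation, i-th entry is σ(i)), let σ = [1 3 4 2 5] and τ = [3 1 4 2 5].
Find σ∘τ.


σ∘τ: apply τ first, then σ
1 →τ 3 →σ 4
2 →τ 1 →σ 1
3 →τ 4 →σ 2
4 →τ 2 →σ 3
5 →τ 5 →σ 5

σ∘τ = [4 1 2 3 5]


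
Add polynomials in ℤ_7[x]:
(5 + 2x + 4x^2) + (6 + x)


Add coefficients mod 7:
x^0: 5 + 6 = 4 (mod 7)
x^1: 2 + 1 = 3 (mod 7)
x^2: 4 + 0 = 4 (mod 7)
Result: 4 + 3x + 4x^2

f + g = 4 + 3x + 4x^2


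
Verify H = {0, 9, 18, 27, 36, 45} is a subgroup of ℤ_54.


Subgroup test for H = {0, 9, 18, 27, 36, 45} in (ℤ_54, +):
(1) 0 ∈ H? Yes
(2) Closure: for all a,b ∈ H, (a+b) mod 54 ∈ H? Yes
(3) Inverses: for all a ∈ H, -a mod 54 ∈ H? Yes

Yes, H is a subgroup of ℤ_54


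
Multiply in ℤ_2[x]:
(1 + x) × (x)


Expand and collect like terms; reduce coefficients mod 2:
x^0: 1·0 = 0 ≡ 0 (mod 2)
x^1: 1·1 + 1·0 = 1 ≡ 1 (mod 2)
x^2: 1·1 = 1 ≡ 1 (mod 2)
Result: x + x^2

f · g = x + x^2


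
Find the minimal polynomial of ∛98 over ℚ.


∛98 satisfies x³ - 98 = 0, irreducible over ℚ (no rational root; 98 is not a perfect cube)

Minimal polynomial: x³ - 98


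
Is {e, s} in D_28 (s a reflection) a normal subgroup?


H = {e, s} in D_28 (s a reflection)
r·s·r⁻¹ = sr⁻² ≠ s for n ≥ 3, so {e, s} is not closed under conjugation

No, not a normal subgroup


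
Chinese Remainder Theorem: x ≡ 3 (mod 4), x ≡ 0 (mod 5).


m₁ = 4, m₂ = 5, gcd = 1, so CRT applies. M = m₁·m₂ = 20
Let M₁ = M/m₁ = 5, M₂ = M/m₂ = 4
Find y₁ ≡ M₁⁻¹ (mod m₁): 5⁻¹ ≡ 1 (mod 4)
Find y₂ ≡ M₂⁻¹ (mod m₂): 4⁻¹ ≡ 4 (mod 5)
x = a₁·M₁·y₁ + a₂·M₂·y₂ = 3·5·1 + 0·4·4 = 15
Reduce mod 20: x ≡ 15
Check: 15 mod 4 = 3 ✓, 15 mod 5 = 0 ✓

x ≡ 15 (mod 20)


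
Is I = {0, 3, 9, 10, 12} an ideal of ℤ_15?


Check ideal conditions for I = {0, 3, 9, 10, 12} in ℤ_15:
(1) I is an additive subgroup? No
(2) For r ∈ ℤ_15 and a ∈ I: r·a ∈ I? No  [counterexample: r=2, a=3, r·a mod 15 = 6 ∉ I]

No, I is not an ideal of ℤ_15


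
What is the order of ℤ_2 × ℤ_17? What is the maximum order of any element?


|ℤ_2 × ℤ_17| = 2 × 17 = 34
Max element order = lcm(2,17) = 34
Cyclic? Yes (gcd=1)

|ℤ_2×ℤ_17| = 34, max element order = 34


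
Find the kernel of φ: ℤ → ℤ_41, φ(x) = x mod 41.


Kernel = preimage of identity
ker(φ) = {x ∈ ℤ : x ≡ 0 (mod 41)} = 41ℤ = {0, ±41, ±82, ...}

ker(φ) = 41ℤ


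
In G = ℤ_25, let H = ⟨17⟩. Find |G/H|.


|⟨17⟩| = n / gcd(17, 25) = 25 / 1 = 25
H is normal (ℤ_25 is abelian).
|G/H| = |G| / |H| = 25 / 25 = 1

|G/H| = 1


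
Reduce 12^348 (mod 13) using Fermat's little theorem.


Fermat's little theorem: if p is prime and gcd(a,p)=1, then a^(p-1) ≡ 1 (mod p)
p = 13 is prime, gcd(12,13) = 1
Reduce exponent: 348 mod 12 = 0
So 12^348 ≡ 12^0 (mod 13)
12^0 = 1

12^348 ≡ 1 (mod 13)


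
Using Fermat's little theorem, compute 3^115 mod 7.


Fermat's little theorem: if p is prime and gcd(a,p)=1, then a^(p-1) ≡ 1 (mod p)
p = 7 is prime, gcd(3,7) = 1
Reduce exponent: 115 mod 6 = 1
So 3^115 ≡ 3^1 (mod 7)
3^1 mod 7 = 3

3^115 ≡ 3 (mod 7)


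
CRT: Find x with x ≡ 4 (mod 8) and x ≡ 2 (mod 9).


m₁ = 8, m₂ = 9, gcd = 1, so CRT applies. M = m₁·m₂ = 72
Let M₁ = M/m₁ = 9, M₂ = M/m₂ = 8
Find y₁ ≡ M₁⁻¹ (mod m₁): 9⁻¹ ≡ 1 (mod 8)
Find y₂ ≡ M₂⁻¹ (mod m₂): 8⁻¹ ≡ 8 (mod 9)
x = a₁·M₁·y₁ + a₂·M₂·y₂ = 4·9·1 + 2·8·8 = 164
Reduce mod 72: x ≡ 20
Check: 20 mod 8 = 4 ✓, 20 mod 9 = 2 ✓

x ≡ 20 (mod 72)


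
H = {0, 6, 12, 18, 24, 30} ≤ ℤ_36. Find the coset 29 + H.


29 + H = {29 + h (mod 36) : h ∈ H}
29+0=29, 29+6=35, 29+12=5, 29+18=11, 29+24=17, 29+30=23
29 + H = {5, 11, 17, 23, 29, 35} = 5 + H

29 + H = {5, 11, 17, 23, 29, 35}


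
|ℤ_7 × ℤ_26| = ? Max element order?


|ℤ_7 × ℤ_26| = 7 × 26 = 182
Max element order = lcm(7,26) = 182
Cyclic? Yes (gcd=1)

|ℤ_7×ℤ_26| = 182, max element order = 182


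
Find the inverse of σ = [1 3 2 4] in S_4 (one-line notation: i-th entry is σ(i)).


To find σ⁻¹, swap domain and range:
σ(1) = 1 → σ⁻¹(1) = 1
σ(2) = 3 → σ⁻¹(3) = 2
σ(3) = 2 → σ⁻¹(2) = 3
σ(4) = 4 → σ⁻¹(4) = 4

σ⁻¹ = [1 3 2 4]


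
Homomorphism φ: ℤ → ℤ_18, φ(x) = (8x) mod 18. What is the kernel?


Kernel = preimage of identity
ker(φ) = {x ∈ ℤ : 8x ≡ 0 (mod 18)}. gcd(8,18) = 2, so 8x ≡ 0 (mod 18) ⟺ x ≡ 0 (mod 18/2 = 9). Hence ker(φ) = 9ℤ

ker(φ) = 9ℤ


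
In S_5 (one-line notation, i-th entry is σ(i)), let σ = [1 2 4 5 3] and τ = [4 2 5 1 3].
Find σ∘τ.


σ∘τ: apply τ first, then σ
1 →τ 4 →σ 5
2 →τ 2 →σ 2
3 →τ 5 →σ 3
4 →τ 1 →σ 1
5 →τ 3 →σ 4

σ∘τ = [5 2 3 1 4]
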